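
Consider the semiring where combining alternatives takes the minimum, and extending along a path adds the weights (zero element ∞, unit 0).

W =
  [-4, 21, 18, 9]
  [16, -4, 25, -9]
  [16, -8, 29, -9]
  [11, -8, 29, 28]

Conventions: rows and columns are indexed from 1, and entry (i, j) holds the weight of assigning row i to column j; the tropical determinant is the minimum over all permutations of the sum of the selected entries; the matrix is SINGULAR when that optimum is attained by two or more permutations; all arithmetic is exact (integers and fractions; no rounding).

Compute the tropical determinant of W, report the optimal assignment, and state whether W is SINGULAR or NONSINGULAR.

σ = (1, 2, 3, 4): (-4) + (-4) + 29 + 28 = 49
σ = (1, 2, 4, 3): (-4) + (-4) + (-9) + 29 = 12
σ = (1, 3, 2, 4): (-4) + 25 + (-8) + 28 = 41
σ = (1, 3, 4, 2): (-4) + 25 + (-9) + (-8) = 4
σ = (1, 4, 2, 3): (-4) + (-9) + (-8) + 29 = 8
σ = (1, 4, 3, 2): (-4) + (-9) + 29 + (-8) = 8
σ = (2, 1, 3, 4): 21 + 16 + 29 + 28 = 94
σ = (2, 1, 4, 3): 21 + 16 + (-9) + 29 = 57
σ = (2, 3, 1, 4): 21 + 25 + 16 + 28 = 90
σ = (2, 3, 4, 1): 21 + 25 + (-9) + 11 = 48
σ = (2, 4, 1, 3): 21 + (-9) + 16 + 29 = 57
σ = (2, 4, 3, 1): 21 + (-9) + 29 + 11 = 52
σ = (3, 1, 2, 4): 18 + 16 + (-8) + 28 = 54
σ = (3, 1, 4, 2): 18 + 16 + (-9) + (-8) = 17
σ = (3, 2, 1, 4): 18 + (-4) + 16 + 28 = 58
σ = (3, 2, 4, 1): 18 + (-4) + (-9) + 11 = 16
σ = (3, 4, 1, 2): 18 + (-9) + 16 + (-8) = 17
σ = (3, 4, 2, 1): 18 + (-9) + (-8) + 11 = 12
σ = (4, 1, 2, 3): 9 + 16 + (-8) + 29 = 46
σ = (4, 1, 3, 2): 9 + 16 + 29 + (-8) = 46
σ = (4, 2, 1, 3): 9 + (-4) + 16 + 29 = 50
σ = (4, 2, 3, 1): 9 + (-4) + 29 + 11 = 45
σ = (4, 3, 1, 2): 9 + 25 + 16 + (-8) = 42
σ = (4, 3, 2, 1): 9 + 25 + (-8) + 11 = 37
Optimal value attained by: σ = (1, 3, 4, 2).
Answer: det⊕(W) = 4; verdict: NONSINGULAR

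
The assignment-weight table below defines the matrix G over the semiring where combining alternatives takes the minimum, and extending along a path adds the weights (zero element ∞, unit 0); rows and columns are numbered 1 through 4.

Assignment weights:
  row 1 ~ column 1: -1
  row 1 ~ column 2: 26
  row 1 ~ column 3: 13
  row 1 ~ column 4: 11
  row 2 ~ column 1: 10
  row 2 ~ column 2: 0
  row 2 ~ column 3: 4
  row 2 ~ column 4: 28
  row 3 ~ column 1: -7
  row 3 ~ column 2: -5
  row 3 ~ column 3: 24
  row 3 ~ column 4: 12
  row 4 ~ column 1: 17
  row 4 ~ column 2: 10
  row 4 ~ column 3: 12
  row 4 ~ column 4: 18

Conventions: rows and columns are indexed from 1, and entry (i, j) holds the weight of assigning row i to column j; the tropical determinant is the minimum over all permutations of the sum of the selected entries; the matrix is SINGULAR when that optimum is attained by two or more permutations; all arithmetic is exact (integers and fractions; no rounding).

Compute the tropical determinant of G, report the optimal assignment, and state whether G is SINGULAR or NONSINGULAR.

σ = (1, 2, 3, 4): (-1) + 0 + 24 + 18 = 41
σ = (1, 2, 4, 3): (-1) + 0 + 12 + 12 = 23
σ = (1, 3, 2, 4): (-1) + 4 + (-5) + 18 = 16
σ = (1, 3, 4, 2): (-1) + 4 + 12 + 10 = 25
σ = (1, 4, 2, 3): (-1) + 28 + (-5) + 12 = 34
σ = (1, 4, 3, 2): (-1) + 28 + 24 + 10 = 61
σ = (2, 1, 3, 4): 26 + 10 + 24 + 18 = 78
σ = (2, 1, 4, 3): 26 + 10 + 12 + 12 = 60
σ = (2, 3, 1, 4): 26 + 4 + (-7) + 18 = 41
σ = (2, 3, 4, 1): 26 + 4 + 12 + 17 = 59
σ = (2, 4, 1, 3): 26 + 28 + (-7) + 12 = 59
σ = (2, 4, 3, 1): 26 + 28 + 24 + 17 = 95
σ = (3, 1, 2, 4): 13 + 10 + (-5) + 18 = 36
σ = (3, 1, 4, 2): 13 + 10 + 12 + 10 = 45
σ = (3, 2, 1, 4): 13 + 0 + (-7) + 18 = 24
σ = (3, 2, 4, 1): 13 + 0 + 12 + 17 = 42
σ = (3, 4, 1, 2): 13 + 28 + (-7) + 10 = 44
σ = (3, 4, 2, 1): 13 + 28 + (-5) + 17 = 53
σ = (4, 1, 2, 3): 11 + 10 + (-5) + 12 = 28
σ = (4, 1, 3, 2): 11 + 10 + 24 + 10 = 55
σ = (4, 2, 1, 3): 11 + 0 + (-7) + 12 = 16
σ = (4, 2, 3, 1): 11 + 0 + 24 + 17 = 52
σ = (4, 3, 1, 2): 11 + 4 + (-7) + 10 = 18
σ = (4, 3, 2, 1): 11 + 4 + (-5) + 17 = 27
Optimal value attained by: σ = (1, 3, 2, 4).
Answer: det⊕(G) = 16; verdict: SINGULAR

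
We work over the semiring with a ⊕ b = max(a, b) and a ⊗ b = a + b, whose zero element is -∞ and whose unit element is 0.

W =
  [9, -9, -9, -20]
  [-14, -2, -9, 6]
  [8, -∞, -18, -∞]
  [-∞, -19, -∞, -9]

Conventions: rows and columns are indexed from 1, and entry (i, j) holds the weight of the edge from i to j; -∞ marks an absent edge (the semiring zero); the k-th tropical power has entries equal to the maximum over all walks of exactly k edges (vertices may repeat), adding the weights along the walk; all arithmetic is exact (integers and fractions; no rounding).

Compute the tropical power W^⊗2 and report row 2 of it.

W^⊗2:
  [18, 0, 0, -3]
  [-1, -4, -11, 4]
  [17, -1, -1, -12]
  [-33, -21, -28, -13]
Answer: row 2 of W^⊗2 = [-1, -4, -11, 4]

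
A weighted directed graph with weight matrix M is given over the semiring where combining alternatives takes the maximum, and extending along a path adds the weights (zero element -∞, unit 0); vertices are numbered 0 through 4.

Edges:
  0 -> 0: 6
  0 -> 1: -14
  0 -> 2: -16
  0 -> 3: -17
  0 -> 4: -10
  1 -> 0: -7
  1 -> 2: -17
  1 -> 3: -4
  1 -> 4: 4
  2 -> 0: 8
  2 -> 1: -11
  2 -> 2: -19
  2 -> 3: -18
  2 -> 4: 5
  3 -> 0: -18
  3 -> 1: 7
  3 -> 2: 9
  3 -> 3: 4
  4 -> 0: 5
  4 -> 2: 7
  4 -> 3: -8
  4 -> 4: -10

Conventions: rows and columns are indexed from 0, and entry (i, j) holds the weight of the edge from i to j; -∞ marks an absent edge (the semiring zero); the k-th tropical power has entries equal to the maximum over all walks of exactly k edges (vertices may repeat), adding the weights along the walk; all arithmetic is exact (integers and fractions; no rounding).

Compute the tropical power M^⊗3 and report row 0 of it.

M^⊗2:
  [12, -8, -3, -11, -4]
  [9, 3, 11, 0, -6]
  [14, -6, 12, -3, -2]
  [17, 11, 13, 8, 14]
  [15, -1, 1, -4, 12]
M^⊗3:
  [18, -2, 3, -5, 2]
  [19, 7, 9, 4, 16]
  [20, 4, 6, 1, 17]
  [23, 15, 21, 12, 18]
  [21, 3, 19, 4, 6]
Answer: row 0 of M^⊗3 = [18, -2, 3, -5, 2]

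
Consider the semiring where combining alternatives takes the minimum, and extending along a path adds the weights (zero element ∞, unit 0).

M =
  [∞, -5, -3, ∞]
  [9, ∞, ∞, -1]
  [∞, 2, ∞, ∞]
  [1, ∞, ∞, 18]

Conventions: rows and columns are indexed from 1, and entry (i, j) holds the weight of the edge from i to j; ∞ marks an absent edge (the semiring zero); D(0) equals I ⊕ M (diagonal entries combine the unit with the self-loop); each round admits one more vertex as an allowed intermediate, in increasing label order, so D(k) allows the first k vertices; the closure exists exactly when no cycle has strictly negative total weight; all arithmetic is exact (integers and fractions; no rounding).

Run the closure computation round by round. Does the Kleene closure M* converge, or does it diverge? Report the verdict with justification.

D(0):
  [0, -5, -3, ∞]
  [9, 0, ∞, -1]
  [∞, 2, 0, ∞]
  [1, ∞, ∞, 0]
D(1):
  [0, -5, -3, ∞]
  [9, 0, 6, -1]
  [∞, 2, 0, ∞]
  [1, -4, -2, 0]
Detection: at round 2, diagonal entry (4, 4) turns strictly negative.
Key observation: the cycle 4->1->2->4 has total weight 1 + (-5) + (-1), which is strictly negative.
Answer: DIVERGES — negative cycle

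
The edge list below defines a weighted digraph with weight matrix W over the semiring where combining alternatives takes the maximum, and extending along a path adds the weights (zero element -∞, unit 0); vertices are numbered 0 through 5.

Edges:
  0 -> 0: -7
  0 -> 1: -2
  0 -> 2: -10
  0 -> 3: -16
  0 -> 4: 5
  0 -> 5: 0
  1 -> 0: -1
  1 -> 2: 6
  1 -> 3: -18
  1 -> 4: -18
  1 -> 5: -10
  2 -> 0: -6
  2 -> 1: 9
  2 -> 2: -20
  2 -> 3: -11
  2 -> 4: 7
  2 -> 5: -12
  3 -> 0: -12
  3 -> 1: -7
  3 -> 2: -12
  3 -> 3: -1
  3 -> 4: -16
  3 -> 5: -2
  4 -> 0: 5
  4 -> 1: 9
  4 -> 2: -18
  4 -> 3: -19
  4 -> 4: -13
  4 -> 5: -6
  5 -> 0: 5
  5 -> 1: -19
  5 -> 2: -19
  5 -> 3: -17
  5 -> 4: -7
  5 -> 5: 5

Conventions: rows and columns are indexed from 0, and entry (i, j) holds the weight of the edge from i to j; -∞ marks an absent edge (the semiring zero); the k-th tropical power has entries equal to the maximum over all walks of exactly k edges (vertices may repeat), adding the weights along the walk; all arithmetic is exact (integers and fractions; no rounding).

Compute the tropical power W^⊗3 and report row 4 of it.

W^⊗2:
  [10, 14, 4, -14, -2, 5]
  [0, 15, -11, -5, 13, -1]
  [12, 16, 15, -9, -1, 1]
  [3, -3, -1, -2, -5, 3]
  [8, 3, 15, -9, 10, 5]
  [10, 3, -5, -11, 10, 10]
W^⊗3:
  [13, 13, 20, -4, 15, 10]
  [18, 22, 21, -3, 5, 7]
  [15, 24, 22, 4, 22, 12]
  [8, 8, 3, -3, 8, 8]
  [15, 24, 9, 4, 22, 10]
  [15, 19, 9, -6, 15, 15]
Answer: row 4 of W^⊗3 = [15, 24, 9, 4, 22, 10]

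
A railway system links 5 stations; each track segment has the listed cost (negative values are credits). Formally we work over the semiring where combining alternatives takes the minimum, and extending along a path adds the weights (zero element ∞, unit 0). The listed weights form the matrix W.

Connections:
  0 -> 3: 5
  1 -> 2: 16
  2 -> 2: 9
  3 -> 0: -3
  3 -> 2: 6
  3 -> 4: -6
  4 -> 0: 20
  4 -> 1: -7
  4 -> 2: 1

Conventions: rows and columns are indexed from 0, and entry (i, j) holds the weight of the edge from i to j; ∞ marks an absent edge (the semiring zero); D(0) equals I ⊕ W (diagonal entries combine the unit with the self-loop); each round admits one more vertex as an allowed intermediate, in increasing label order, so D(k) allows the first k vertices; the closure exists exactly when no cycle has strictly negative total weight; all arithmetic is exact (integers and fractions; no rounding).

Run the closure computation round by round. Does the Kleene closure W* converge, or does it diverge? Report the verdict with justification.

D(0):
  [0, ∞, ∞, 5, ∞]
  [∞, 0, 16, ∞, ∞]
  [∞, ∞, 0, ∞, ∞]
  [-3, ∞, 6, 0, -6]
  [20, -7, 1, ∞, 0]
D(1):
  [0, ∞, ∞, 5, ∞]
  [∞, 0, 16, ∞, ∞]
  [∞, ∞, 0, ∞, ∞]
  [-3, ∞, 6, 0, -6]
  [20, -7, 1, 25, 0]
D(2):
  [0, ∞, ∞, 5, ∞]
  [∞, 0, 16, ∞, ∞]
  [∞, ∞, 0, ∞, ∞]
  [-3, ∞, 6, 0, -6]
  [20, -7, 1, 25, 0]
D(3):
  [0, ∞, ∞, 5, ∞]
  [∞, 0, 16, ∞, ∞]
  [∞, ∞, 0, ∞, ∞]
  [-3, ∞, 6, 0, -6]
  [20, -7, 1, 25, 0]
D(4):
  [0, ∞, 11, 5, -1]
  [∞, 0, 16, ∞, ∞]
  [∞, ∞, 0, ∞, ∞]
  [-3, ∞, 6, 0, -6]
  [20, -7, 1, 25, 0]
D(5):
  [0, -8, 0, 5, -1]
  [∞, 0, 16, ∞, ∞]
  [∞, ∞, 0, ∞, ∞]
  [-3, -13, -5, 0, -6]
  [20, -7, 1, 25, 0]
Key observation: every diagonal entry stays at the unit through all rounds, so no improving cycle exists.
Answer: CONVERGES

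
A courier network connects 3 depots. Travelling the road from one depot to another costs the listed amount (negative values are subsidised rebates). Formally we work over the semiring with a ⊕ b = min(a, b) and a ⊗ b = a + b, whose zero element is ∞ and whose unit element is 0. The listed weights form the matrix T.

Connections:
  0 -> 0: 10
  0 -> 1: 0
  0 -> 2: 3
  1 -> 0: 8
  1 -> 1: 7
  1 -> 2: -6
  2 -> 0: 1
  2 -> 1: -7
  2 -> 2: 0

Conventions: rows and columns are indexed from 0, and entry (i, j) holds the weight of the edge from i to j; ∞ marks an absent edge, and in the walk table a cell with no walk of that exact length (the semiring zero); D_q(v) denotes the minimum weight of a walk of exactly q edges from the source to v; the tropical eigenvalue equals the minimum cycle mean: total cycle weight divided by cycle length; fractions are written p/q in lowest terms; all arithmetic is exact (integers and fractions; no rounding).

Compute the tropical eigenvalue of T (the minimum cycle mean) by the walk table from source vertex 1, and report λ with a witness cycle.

q=0: [∞, 0, ∞]
q=1: [8, 7, -6]
q=2: [-5, -13, -6]
q=3: [-5, -13, -19]
Optimal cycle mean attained by: cycle 1->2->1, total (-6) + (-7), length 2.
Answer: λ = -13/2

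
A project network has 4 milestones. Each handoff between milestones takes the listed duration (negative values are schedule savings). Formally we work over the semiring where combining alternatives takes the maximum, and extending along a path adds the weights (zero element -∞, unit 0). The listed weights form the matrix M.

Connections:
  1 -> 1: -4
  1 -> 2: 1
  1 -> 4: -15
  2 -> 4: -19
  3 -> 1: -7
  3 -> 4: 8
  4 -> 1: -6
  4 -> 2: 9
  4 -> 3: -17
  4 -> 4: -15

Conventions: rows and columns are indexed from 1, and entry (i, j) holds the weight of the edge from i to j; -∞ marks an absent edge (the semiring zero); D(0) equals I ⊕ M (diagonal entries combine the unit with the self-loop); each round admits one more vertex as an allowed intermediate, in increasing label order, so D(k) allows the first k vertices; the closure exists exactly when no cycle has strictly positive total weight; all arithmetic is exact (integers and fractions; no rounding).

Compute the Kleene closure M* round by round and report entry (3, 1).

D(0):
  [0, 1, -∞, -15]
  [-∞, 0, -∞, -19]
  [-7, -∞, 0, 8]
  [-6, 9, -17, 0]
D(1):
  [0, 1, -∞, -15]
  [-∞, 0, -∞, -19]
  [-7, -6, 0, 8]
  [-6, 9, -17, 0]
D(2):
  [0, 1, -∞, -15]
  [-∞, 0, -∞, -19]
  [-7, -6, 0, 8]
  [-6, 9, -17, 0]
D(3):
  [0, 1, -∞, -15]
  [-∞, 0, -∞, -19]
  [-7, -6, 0, 8]
  [-6, 9, -17, 0]
D(4):
  [0, 1, -32, -15]
  [-25, 0, -36, -19]
  [2, 17, 0, 8]
  [-6, 9, -17, 0]
Answer: M*[3][1] = 2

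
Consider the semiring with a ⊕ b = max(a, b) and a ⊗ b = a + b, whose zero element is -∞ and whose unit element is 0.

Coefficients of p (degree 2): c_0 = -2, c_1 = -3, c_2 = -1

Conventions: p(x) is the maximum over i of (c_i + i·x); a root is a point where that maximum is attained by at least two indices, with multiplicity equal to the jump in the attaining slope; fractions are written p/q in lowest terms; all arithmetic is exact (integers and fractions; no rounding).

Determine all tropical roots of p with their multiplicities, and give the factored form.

hull edge (i=0, c=-2) to (i=2, c=-1): slope 1/2, span 2
Factored form: p(x) = -1 ⊗ (x ⊕ (-1/2)) ⊗ (x ⊕ (-1/2))
Answer: roots = -1/2 (mult 2)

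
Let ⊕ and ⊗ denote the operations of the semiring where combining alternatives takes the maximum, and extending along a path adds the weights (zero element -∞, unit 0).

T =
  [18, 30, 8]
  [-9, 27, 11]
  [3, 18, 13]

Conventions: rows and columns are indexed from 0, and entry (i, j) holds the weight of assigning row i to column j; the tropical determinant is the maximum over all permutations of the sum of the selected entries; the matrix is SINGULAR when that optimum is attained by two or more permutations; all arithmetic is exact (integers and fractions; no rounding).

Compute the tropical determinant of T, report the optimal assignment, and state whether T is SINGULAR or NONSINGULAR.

σ = (0, 1, 2): 18 + 27 + 13 = 58
σ = (0, 2, 1): 18 + 11 + 18 = 47
σ = (1, 0, 2): 30 + (-9) + 13 = 34
σ = (1, 2, 0): 30 + 11 + 3 = 44
σ = (2, 0, 1): 8 + (-9) + 18 = 17
σ = (2, 1, 0): 8 + 27 + 3 = 38
Optimal value attained by: σ = (0, 1, 2).
Answer: det⊕(T) = 58; verdict: NONSINGULAR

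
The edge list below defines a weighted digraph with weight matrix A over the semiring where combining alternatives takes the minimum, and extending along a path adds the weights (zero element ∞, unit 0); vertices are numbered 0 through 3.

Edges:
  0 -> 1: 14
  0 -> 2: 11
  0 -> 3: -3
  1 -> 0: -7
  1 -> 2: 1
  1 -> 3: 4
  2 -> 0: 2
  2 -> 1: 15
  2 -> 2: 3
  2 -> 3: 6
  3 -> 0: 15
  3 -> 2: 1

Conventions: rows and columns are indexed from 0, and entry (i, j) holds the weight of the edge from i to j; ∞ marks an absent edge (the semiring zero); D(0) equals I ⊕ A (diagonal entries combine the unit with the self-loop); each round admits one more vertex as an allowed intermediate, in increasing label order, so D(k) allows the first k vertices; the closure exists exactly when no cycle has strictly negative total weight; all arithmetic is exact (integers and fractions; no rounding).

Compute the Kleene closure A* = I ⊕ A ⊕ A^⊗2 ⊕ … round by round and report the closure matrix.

D(0):
  [0, 14, 11, -3]
  [-7, 0, 1, 4]
  [2, 15, 0, 6]
  [15, ∞, 1, 0]
D(1):
  [0, 14, 11, -3]
  [-7, 0, 1, -10]
  [2, 15, 0, -1]
  [15, 29, 1, 0]
D(2):
  [0, 14, 11, -3]
  [-7, 0, 1, -10]
  [2, 15, 0, -1]
  [15, 29, 1, 0]
D(3):
  [0, 14, 11, -3]
  [-7, 0, 1, -10]
  [2, 15, 0, -1]
  [3, 16, 1, 0]
D(4):
  [0, 13, -2, -3]
  [-7, 0, -9, -10]
  [2, 15, 0, -1]
  [3, 16, 1, 0]
Answer: A* = [[0, 13, -2, -3], [-7, 0, -9, -10], [2, 15, 0, -1], [3, 16, 1, 0]]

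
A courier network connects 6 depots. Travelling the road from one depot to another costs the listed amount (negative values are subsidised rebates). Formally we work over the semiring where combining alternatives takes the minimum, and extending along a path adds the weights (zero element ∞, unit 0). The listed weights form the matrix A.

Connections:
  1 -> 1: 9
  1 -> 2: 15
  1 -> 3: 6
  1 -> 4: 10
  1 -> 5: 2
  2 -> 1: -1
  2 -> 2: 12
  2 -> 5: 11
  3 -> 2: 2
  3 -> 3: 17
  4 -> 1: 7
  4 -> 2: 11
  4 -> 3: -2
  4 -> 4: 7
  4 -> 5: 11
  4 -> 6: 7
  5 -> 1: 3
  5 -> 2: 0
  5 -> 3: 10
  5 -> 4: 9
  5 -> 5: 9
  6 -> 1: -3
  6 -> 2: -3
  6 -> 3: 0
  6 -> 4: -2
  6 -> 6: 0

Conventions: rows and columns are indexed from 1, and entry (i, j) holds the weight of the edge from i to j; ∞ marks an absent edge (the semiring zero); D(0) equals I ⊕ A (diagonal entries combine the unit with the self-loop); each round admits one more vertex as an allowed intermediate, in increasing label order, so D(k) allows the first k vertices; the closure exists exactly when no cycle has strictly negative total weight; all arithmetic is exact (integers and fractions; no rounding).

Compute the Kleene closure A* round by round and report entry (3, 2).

D(0):
  [0, 15, 6, 10, 2, ∞]
  [-1, 0, ∞, ∞, 11, ∞]
  [∞, 2, 0, ∞, ∞, ∞]
  [7, 11, -2, 0, 11, 7]
  [3, 0, 10, 9, 0, ∞]
  [-3, -3, 0, -2, ∞, 0]
D(1):
  [0, 15, 6, 10, 2, ∞]
  [-1, 0, 5, 9, 1, ∞]
  [∞, 2, 0, ∞, ∞, ∞]
  [7, 11, -2, 0, 9, 7]
  [3, 0, 9, 9, 0, ∞]
  [-3, -3, 0, -2, -1, 0]
D(2):
  [0, 15, 6, 10, 2, ∞]
  [-1, 0, 5, 9, 1, ∞]
  [1, 2, 0, 11, 3, ∞]
  [7, 11, -2, 0, 9, 7]
  [-1, 0, 5, 9, 0, ∞]
  [-4, -3, 0, -2, -2, 0]
D(3):
  [0, 8, 6, 10, 2, ∞]
  [-1, 0, 5, 9, 1, ∞]
  [1, 2, 0, 11, 3, ∞]
  [-1, 0, -2, 0, 1, 7]
  [-1, 0, 5, 9, 0, ∞]
  [-4, -3, 0, -2, -2, 0]
D(4):
  [0, 8, 6, 10, 2, 17]
  [-1, 0, 5, 9, 1, 16]
  [1, 2, 0, 11, 3, 18]
  [-1, 0, -2, 0, 1, 7]
  [-1, 0, 5, 9, 0, 16]
  [-4, -3, -4, -2, -2, 0]
D(5):
  [0, 2, 6, 10, 2, 17]
  [-1, 0, 5, 9, 1, 16]
  [1, 2, 0, 11, 3, 18]
  [-1, 0, -2, 0, 1, 7]
  [-1, 0, 5, 9, 0, 16]
  [-4, -3, -4, -2, -2, 0]
D(6):
  [0, 2, 6, 10, 2, 17]
  [-1, 0, 5, 9, 1, 16]
  [1, 2, 0, 11, 3, 18]
  [-1, 0, -2, 0, 1, 7]
  [-1, 0, 5, 9, 0, 16]
  [-4, -3, -4, -2, -2, 0]
Answer: A*[3][2] = 2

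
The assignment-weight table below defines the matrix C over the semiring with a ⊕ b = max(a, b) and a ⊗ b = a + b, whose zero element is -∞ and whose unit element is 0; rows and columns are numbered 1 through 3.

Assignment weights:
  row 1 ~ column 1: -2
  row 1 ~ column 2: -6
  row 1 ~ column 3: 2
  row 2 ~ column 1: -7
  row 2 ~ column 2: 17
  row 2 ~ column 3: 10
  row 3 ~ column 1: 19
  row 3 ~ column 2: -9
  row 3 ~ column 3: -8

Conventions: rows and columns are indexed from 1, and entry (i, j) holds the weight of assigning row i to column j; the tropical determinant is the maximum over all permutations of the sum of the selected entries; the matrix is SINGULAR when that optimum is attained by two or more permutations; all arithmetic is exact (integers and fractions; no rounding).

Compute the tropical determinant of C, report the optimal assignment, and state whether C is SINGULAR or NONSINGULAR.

σ = (1, 2, 3): (-2) + 17 + (-8) = 7
σ = (1, 3, 2): (-2) + 10 + (-9) = -1
σ = (2, 1, 3): (-6) + (-7) + (-8) = -21
σ = (2, 3, 1): (-6) + 10 + 19 = 23
σ = (3, 1, 2): 2 + (-7) + (-9) = -14
σ = (3, 2, 1): 2 + 17 + 19 = 38
Optimal value attained by: σ = (3, 2, 1).
Answer: det⊕(C) = 38; verdict: NONSINGULAR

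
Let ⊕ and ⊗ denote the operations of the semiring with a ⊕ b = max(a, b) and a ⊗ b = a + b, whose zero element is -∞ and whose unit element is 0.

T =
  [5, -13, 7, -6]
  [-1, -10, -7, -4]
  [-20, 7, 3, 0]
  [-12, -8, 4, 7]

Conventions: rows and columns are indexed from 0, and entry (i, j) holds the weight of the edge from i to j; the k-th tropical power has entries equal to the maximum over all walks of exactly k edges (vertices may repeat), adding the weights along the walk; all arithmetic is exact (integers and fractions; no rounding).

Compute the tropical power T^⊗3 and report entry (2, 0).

T^⊗2:
  [10, 14, 12, 7]
  [4, 0, 6, 3]
  [6, 10, 6, 7]
  [-5, 11, 11, 14]
T^⊗3:
  [15, 19, 17, 14]
  [9, 13, 11, 10]
  [11, 13, 13, 14]
  [10, 18, 18, 21]
Key observation: the optimum is the walk 2->1->0->0, with weight 7 + (-1) + 5 = 11.
Optimal value attained by: walk 2->1->0->0.
Answer: (T^⊗3)[2][0] = 11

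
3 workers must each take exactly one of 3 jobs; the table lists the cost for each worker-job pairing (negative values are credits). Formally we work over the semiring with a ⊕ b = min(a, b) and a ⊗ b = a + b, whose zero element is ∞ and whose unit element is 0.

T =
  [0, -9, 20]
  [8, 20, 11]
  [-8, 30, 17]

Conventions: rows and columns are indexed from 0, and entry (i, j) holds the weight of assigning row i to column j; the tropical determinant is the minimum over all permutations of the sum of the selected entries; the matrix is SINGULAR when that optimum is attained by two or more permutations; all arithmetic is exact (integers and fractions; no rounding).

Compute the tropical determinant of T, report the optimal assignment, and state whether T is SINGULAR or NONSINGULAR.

σ = (0, 1, 2): 0 + 20 + 17 = 37
σ = (0, 2, 1): 0 + 11 + 30 = 41
σ = (1, 0, 2): (-9) + 8 + 17 = 16
σ = (1, 2, 0): (-9) + 11 + (-8) = -6
σ = (2, 0, 1): 20 + 8 + 30 = 58
σ = (2, 1, 0): 20 + 20 + (-8) = 32
Optimal value attained by: σ = (1, 2, 0).
Answer: det⊕(T) = -6; verdict: NONSINGULAR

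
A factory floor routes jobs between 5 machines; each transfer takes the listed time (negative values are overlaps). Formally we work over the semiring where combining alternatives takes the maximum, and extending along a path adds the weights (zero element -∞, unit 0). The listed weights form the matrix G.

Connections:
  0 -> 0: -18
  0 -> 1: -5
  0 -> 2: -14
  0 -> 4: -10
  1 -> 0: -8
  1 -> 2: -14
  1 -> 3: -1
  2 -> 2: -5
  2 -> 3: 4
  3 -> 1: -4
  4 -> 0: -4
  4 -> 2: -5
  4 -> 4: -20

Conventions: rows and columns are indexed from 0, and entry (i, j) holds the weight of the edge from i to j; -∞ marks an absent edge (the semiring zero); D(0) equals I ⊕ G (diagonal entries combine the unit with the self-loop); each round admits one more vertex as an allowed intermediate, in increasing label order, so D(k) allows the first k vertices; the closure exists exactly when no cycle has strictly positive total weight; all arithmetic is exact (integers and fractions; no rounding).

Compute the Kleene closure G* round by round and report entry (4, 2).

D(0):
  [0, -5, -14, -∞, -10]
  [-8, 0, -14, -1, -∞]
  [-∞, -∞, 0, 4, -∞]
  [-∞, -4, -∞, 0, -∞]
  [-4, -∞, -5, -∞, 0]
D(1):
  [0, -5, -14, -∞, -10]
  [-8, 0, -14, -1, -18]
  [-∞, -∞, 0, 4, -∞]
  [-∞, -4, -∞, 0, -∞]
  [-4, -9, -5, -∞, 0]
D(2):
  [0, -5, -14, -6, -10]
  [-8, 0, -14, -1, -18]
  [-∞, -∞, 0, 4, -∞]
  [-12, -4, -18, 0, -22]
  [-4, -9, -5, -10, 0]
D(3):
  [0, -5, -14, -6, -10]
  [-8, 0, -14, -1, -18]
  [-∞, -∞, 0, 4, -∞]
  [-12, -4, -18, 0, -22]
  [-4, -9, -5, -1, 0]
D(4):
  [0, -5, -14, -6, -10]
  [-8, 0, -14, -1, -18]
  [-8, 0, 0, 4, -18]
  [-12, -4, -18, 0, -22]
  [-4, -5, -5, -1, 0]
D(5):
  [0, -5, -14, -6, -10]
  [-8, 0, -14, -1, -18]
  [-8, 0, 0, 4, -18]
  [-12, -4, -18, 0, -22]
  [-4, -5, -5, -1, 0]
Answer: G*[4][2] = -5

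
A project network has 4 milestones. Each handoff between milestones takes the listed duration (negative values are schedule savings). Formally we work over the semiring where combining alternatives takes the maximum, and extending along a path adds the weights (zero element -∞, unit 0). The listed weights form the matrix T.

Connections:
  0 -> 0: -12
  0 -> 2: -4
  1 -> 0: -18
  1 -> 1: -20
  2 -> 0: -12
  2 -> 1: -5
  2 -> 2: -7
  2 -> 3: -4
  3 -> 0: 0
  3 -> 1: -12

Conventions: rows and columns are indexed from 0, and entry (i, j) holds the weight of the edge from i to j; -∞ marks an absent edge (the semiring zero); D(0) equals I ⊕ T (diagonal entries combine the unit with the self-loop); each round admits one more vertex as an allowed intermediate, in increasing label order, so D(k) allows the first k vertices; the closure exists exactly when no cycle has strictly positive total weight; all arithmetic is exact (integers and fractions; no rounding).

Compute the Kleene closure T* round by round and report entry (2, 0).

D(0):
  [0, -∞, -4, -∞]
  [-18, 0, -∞, -∞]
  [-12, -5, 0, -4]
  [0, -12, -∞, 0]
D(1):
  [0, -∞, -4, -∞]
  [-18, 0, -22, -∞]
  [-12, -5, 0, -4]
  [0, -12, -4, 0]
D(2):
  [0, -∞, -4, -∞]
  [-18, 0, -22, -∞]
  [-12, -5, 0, -4]
  [0, -12, -4, 0]
D(3):
  [0, -9, -4, -8]
  [-18, 0, -22, -26]
  [-12, -5, 0, -4]
  [0, -9, -4, 0]
D(4):
  [0, -9, -4, -8]
  [-18, 0, -22, -26]
  [-4, -5, 0, -4]
  [0, -9, -4, 0]
Answer: T*[2][0] = -4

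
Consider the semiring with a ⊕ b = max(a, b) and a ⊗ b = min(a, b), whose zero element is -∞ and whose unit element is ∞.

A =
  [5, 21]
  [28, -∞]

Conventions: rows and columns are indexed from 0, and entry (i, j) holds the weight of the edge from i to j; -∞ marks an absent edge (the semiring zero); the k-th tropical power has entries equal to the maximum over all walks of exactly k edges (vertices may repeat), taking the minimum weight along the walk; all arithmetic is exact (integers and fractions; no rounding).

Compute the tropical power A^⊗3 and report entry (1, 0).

A^⊗2:
  [21, 5]
  [5, 21]
A^⊗3:
  [5, 21]
  [21, 5]
Key observation: the optimum is the walk 1->0->1->0, with weight 28 min 21 min 28 = 21.
Optimal value attained by: walk 1->0->1->0.
Answer: (A^⊗3)[1][0] = 21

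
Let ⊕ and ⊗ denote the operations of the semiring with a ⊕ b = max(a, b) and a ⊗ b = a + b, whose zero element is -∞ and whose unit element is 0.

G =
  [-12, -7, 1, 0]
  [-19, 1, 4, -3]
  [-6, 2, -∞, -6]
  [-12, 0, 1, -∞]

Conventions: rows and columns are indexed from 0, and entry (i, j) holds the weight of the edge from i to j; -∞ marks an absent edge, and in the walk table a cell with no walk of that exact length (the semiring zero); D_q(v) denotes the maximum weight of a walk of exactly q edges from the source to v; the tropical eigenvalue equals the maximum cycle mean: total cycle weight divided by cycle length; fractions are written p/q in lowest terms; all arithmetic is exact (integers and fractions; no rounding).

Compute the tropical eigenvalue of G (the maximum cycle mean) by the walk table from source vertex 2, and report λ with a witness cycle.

q=0: [-∞, -∞, 0, -∞]
q=1: [-6, 2, -∞, -6]
q=2: [-17, 3, 6, -1]
q=3: [0, 8, 7, 0]
q=4: [1, 9, 12, 5]
Optimal cycle mean attained by: cycle 1->2->1, total 4 + 2, length 2.
Answer: λ = 3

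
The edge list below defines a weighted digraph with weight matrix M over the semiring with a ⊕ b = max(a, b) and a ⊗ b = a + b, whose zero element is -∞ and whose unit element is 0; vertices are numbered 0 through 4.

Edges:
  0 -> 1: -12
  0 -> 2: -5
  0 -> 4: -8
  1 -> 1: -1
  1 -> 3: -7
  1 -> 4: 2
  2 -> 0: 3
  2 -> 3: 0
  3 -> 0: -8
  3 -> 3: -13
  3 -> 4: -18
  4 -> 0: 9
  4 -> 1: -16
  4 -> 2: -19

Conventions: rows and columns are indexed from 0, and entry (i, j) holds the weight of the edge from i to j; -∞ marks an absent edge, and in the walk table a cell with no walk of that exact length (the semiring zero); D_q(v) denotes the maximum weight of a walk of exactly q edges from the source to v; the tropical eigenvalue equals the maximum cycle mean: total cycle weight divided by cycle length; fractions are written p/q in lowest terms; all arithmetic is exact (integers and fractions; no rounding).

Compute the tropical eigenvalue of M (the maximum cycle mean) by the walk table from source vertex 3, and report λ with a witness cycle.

q=0: [-∞, -∞, -∞, 0, -∞]
q=1: [-8, -∞, -∞, -13, -18]
q=2: [-9, -20, -13, -26, -16]
q=3: [-7, -21, -14, -13, -17]
q=4: [-8, -19, -12, -14, -15]
q=5: [-6, -20, -13, -12, -16]
Optimal cycle mean attained by: cycle 0->4->0, total (-8) + 9, length 2.
Answer: λ = 1/2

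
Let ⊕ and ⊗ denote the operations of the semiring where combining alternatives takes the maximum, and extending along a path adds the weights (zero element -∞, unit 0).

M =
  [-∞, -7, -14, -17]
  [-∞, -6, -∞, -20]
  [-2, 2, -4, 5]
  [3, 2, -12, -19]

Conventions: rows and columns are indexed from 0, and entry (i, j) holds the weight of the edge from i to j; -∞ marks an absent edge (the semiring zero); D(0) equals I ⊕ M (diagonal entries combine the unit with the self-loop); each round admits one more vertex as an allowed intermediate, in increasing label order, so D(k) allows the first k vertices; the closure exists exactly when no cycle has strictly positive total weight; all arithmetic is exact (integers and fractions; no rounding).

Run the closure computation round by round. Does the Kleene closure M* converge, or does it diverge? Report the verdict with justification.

D(0):
  [0, -7, -14, -17]
  [-∞, 0, -∞, -20]
  [-2, 2, 0, 5]
  [3, 2, -12, 0]
D(1):
  [0, -7, -14, -17]
  [-∞, 0, -∞, -20]
  [-2, 2, 0, 5]
  [3, 2, -11, 0]
D(2):
  [0, -7, -14, -17]
  [-∞, 0, -∞, -20]
  [-2, 2, 0, 5]
  [3, 2, -11, 0]
D(3):
  [0, -7, -14, -9]
  [-∞, 0, -∞, -20]
  [-2, 2, 0, 5]
  [3, 2, -11, 0]
D(4):
  [0, -7, -14, -9]
  [-17, 0, -31, -20]
  [8, 7, 0, 5]
  [3, 2, -11, 0]
Key observation: every diagonal entry stays at the unit through all rounds, so no improving cycle exists.
Answer: CONVERGES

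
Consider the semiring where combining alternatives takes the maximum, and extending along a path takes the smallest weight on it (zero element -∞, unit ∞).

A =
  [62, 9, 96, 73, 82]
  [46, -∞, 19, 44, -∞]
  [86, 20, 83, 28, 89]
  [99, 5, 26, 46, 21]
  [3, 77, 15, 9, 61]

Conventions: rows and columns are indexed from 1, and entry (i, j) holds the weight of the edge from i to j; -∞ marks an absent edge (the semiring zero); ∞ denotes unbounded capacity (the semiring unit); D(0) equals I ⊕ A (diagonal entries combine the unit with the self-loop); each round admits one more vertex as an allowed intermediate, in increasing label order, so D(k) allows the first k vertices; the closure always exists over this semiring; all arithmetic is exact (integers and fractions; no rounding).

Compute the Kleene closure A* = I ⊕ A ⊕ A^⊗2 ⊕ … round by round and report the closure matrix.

D(0):
  [∞, 9, 96, 73, 82]
  [46, ∞, 19, 44, -∞]
  [86, 20, ∞, 28, 89]
  [99, 5, 26, ∞, 21]
  [3, 77, 15, 9, ∞]
D(1):
  [∞, 9, 96, 73, 82]
  [46, ∞, 46, 46, 46]
  [86, 20, ∞, 73, 89]
  [99, 9, 96, ∞, 82]
  [3, 77, 15, 9, ∞]
D(2):
  [∞, 9, 96, 73, 82]
  [46, ∞, 46, 46, 46]
  [86, 20, ∞, 73, 89]
  [99, 9, 96, ∞, 82]
  [46, 77, 46, 46, ∞]
D(3):
  [∞, 20, 96, 73, 89]
  [46, ∞, 46, 46, 46]
  [86, 20, ∞, 73, 89]
  [99, 20, 96, ∞, 89]
  [46, 77, 46, 46, ∞]
D(4):
  [∞, 20, 96, 73, 89]
  [46, ∞, 46, 46, 46]
  [86, 20, ∞, 73, 89]
  [99, 20, 96, ∞, 89]
  [46, 77, 46, 46, ∞]
D(5):
  [∞, 77, 96, 73, 89]
  [46, ∞, 46, 46, 46]
  [86, 77, ∞, 73, 89]
  [99, 77, 96, ∞, 89]
  [46, 77, 46, 46, ∞]
Answer: A* = [[∞, 77, 96, 73, 89], [46, ∞, 46, 46, 46], [86, 77, ∞, 73, 89], [99, 77, 96, ∞, 89], [46, 77, 46, 46, ∞]]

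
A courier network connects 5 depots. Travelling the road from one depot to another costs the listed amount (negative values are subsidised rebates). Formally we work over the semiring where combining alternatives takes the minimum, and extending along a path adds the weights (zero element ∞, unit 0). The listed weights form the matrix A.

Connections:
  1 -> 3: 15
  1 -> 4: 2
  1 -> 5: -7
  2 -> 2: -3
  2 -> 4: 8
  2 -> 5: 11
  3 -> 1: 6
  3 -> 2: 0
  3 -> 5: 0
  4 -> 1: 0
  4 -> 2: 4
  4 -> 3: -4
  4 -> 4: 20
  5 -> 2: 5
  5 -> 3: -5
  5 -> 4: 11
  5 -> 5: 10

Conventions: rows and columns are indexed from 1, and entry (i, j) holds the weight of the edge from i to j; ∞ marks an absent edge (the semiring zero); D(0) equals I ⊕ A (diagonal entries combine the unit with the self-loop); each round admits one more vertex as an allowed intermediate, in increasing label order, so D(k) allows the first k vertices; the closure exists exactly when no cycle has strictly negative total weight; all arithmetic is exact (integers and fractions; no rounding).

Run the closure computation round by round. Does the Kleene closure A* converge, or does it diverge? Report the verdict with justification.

Detection: at round 0, diagonal entry (2, 2) turns strictly negative.
Key observation: the cycle 2->2 has total weight (-3), which is strictly negative.
Answer: DIVERGES — negative cycle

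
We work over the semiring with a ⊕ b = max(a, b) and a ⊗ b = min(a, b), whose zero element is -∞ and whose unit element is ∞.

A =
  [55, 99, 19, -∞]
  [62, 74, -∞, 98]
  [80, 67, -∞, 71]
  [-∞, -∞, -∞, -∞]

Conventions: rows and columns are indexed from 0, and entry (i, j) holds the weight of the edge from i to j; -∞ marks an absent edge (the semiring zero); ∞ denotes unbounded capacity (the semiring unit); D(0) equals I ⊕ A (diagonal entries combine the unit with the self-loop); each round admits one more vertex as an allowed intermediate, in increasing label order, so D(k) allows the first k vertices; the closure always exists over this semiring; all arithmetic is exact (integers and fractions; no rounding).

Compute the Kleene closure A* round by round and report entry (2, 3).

D(0):
  [∞, 99, 19, -∞]
  [62, ∞, -∞, 98]
  [80, 67, ∞, 71]
  [-∞, -∞, -∞, ∞]
D(1):
  [∞, 99, 19, -∞]
  [62, ∞, 19, 98]
  [80, 80, ∞, 71]
  [-∞, -∞, -∞, ∞]
D(2):
  [∞, 99, 19, 98]
  [62, ∞, 19, 98]
  [80, 80, ∞, 80]
  [-∞, -∞, -∞, ∞]
D(3):
  [∞, 99, 19, 98]
  [62, ∞, 19, 98]
  [80, 80, ∞, 80]
  [-∞, -∞, -∞, ∞]
D(4):
  [∞, 99, 19, 98]
  [62, ∞, 19, 98]
  [80, 80, ∞, 80]
  [-∞, -∞, -∞, ∞]
Answer: A*[2][3] = 80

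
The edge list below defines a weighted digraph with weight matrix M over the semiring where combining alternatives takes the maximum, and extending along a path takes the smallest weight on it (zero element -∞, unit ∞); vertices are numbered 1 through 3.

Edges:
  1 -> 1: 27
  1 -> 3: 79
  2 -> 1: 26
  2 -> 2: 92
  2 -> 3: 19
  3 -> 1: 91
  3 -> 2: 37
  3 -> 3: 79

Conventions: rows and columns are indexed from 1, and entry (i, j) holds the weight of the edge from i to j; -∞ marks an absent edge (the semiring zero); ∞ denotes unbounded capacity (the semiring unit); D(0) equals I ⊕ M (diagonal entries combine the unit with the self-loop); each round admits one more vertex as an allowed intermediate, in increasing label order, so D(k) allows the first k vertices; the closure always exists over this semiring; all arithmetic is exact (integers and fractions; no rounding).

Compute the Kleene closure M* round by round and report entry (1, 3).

D(0):
  [∞, -∞, 79]
  [26, ∞, 19]
  [91, 37, ∞]
D(1):
  [∞, -∞, 79]
  [26, ∞, 26]
  [91, 37, ∞]
D(2):
  [∞, -∞, 79]
  [26, ∞, 26]
  [91, 37, ∞]
D(3):
  [∞, 37, 79]
  [26, ∞, 26]
  [91, 37, ∞]
Answer: M*[1][3] = 79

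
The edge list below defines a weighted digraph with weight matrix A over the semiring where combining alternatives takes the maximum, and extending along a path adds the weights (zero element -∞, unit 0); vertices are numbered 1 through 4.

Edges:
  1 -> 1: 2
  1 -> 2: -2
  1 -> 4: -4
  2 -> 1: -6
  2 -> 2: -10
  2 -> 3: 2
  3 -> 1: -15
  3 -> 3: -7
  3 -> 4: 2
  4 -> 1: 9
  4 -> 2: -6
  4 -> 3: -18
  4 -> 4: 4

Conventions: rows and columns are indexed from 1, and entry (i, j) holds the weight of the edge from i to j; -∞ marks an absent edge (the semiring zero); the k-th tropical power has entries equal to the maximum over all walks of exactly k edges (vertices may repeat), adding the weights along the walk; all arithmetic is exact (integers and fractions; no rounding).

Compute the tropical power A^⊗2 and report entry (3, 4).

A^⊗2:
  [5, 0, 0, 0]
  [-4, -8, -5, 4]
  [11, -4, -14, 6]
  [13, 7, -4, 8]
Key observation: the optimum is the walk 3->4->4, with weight 2 + 4 = 6.
Optimal value attained by: walk 3->4->4.
Answer: (A^⊗2)[3][4] = 6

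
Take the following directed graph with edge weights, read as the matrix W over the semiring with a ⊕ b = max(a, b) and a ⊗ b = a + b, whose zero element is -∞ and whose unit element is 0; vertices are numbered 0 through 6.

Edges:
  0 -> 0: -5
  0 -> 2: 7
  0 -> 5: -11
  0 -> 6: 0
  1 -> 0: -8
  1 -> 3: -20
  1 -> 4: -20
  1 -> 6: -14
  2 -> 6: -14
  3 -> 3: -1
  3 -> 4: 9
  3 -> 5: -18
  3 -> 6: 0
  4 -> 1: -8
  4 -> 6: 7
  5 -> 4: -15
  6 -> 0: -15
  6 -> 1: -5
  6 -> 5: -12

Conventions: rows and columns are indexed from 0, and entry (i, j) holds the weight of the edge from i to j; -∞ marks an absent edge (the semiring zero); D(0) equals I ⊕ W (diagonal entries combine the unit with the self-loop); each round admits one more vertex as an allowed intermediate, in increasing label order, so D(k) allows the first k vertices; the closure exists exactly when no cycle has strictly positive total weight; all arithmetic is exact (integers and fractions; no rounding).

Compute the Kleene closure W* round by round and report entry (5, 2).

D(0):
  [0, -∞, 7, -∞, -∞, -11, 0]
  [-8, 0, -∞, -20, -20, -∞, -14]
  [-∞, -∞, 0, -∞, -∞, -∞, -14]
  [-∞, -∞, -∞, 0, 9, -18, 0]
  [-∞, -8, -∞, -∞, 0, -∞, 7]
  [-∞, -∞, -∞, -∞, -15, 0, -∞]
  [-15, -5, -∞, -∞, -∞, -12, 0]
D(1):
  [0, -∞, 7, -∞, -∞, -11, 0]
  [-8, 0, -1, -20, -20, -19, -8]
  [-∞, -∞, 0, -∞, -∞, -∞, -14]
  [-∞, -∞, -∞, 0, 9, -18, 0]
  [-∞, -8, -∞, -∞, 0, -∞, 7]
  [-∞, -∞, -∞, -∞, -15, 0, -∞]
  [-15, -5, -8, -∞, -∞, -12, 0]
D(2):
  [0, -∞, 7, -∞, -∞, -11, 0]
  [-8, 0, -1, -20, -20, -19, -8]
  [-∞, -∞, 0, -∞, -∞, -∞, -14]
  [-∞, -∞, -∞, 0, 9, -18, 0]
  [-16, -8, -9, -28, 0, -27, 7]
  [-∞, -∞, -∞, -∞, -15, 0, -∞]
  [-13, -5, -6, -25, -25, -12, 0]
D(3):
  [0, -∞, 7, -∞, -∞, -11, 0]
  [-8, 0, -1, -20, -20, -19, -8]
  [-∞, -∞, 0, -∞, -∞, -∞, -14]
  [-∞, -∞, -∞, 0, 9, -18, 0]
  [-16, -8, -9, -28, 0, -27, 7]
  [-∞, -∞, -∞, -∞, -15, 0, -∞]
  [-13, -5, -6, -25, -25, -12, 0]
D(4):
  [0, -∞, 7, -∞, -∞, -11, 0]
  [-8, 0, -1, -20, -11, -19, -8]
  [-∞, -∞, 0, -∞, -∞, -∞, -14]
  [-∞, -∞, -∞, 0, 9, -18, 0]
  [-16, -8, -9, -28, 0, -27, 7]
  [-∞, -∞, -∞, -∞, -15, 0, -∞]
  [-13, -5, -6, -25, -16, -12, 0]
D(5):
  [0, -∞, 7, -∞, -∞, -11, 0]
  [-8, 0, -1, -20, -11, -19, -4]
  [-∞, -∞, 0, -∞, -∞, -∞, -14]
  [-7, 1, 0, 0, 9, -18, 16]
  [-16, -8, -9, -28, 0, -27, 7]
  [-31, -23, -24, -43, -15, 0, -8]
  [-13, -5, -6, -25, -16, -12, 0]
D(6):
  [0, -34, 7, -54, -26, -11, 0]
  [-8, 0, -1, -20, -11, -19, -4]
  [-∞, -∞, 0, -∞, -∞, -∞, -14]
  [-7, 1, 0, 0, 9, -18, 16]
  [-16, -8, -9, -28, 0, -27, 7]
  [-31, -23, -24, -43, -15, 0, -8]
  [-13, -5, -6, -25, -16, -12, 0]
D(7):
  [0, -5, 7, -25, -16, -11, 0]
  [-8, 0, -1, -20, -11, -16, -4]
  [-27, -19, 0, -39, -30, -26, -14]
  [3, 11, 10, 0, 9, 4, 16]
  [-6, 2, 1, -18, 0, -5, 7]
  [-21, -13, -14, -33, -15, 0, -8]
  [-13, -5, -6, -25, -16, -12, 0]
Answer: W*[5][2] = -14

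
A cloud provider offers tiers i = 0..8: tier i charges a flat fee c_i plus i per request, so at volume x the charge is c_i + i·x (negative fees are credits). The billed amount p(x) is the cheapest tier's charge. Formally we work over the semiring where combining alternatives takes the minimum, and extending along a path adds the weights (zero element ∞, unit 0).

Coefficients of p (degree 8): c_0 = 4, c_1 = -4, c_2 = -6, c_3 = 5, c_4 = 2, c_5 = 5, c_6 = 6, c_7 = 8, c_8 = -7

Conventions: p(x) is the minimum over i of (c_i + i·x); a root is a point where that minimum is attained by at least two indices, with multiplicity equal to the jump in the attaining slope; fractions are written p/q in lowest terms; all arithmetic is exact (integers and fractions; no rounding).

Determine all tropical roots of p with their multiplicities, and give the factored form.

hull edge (i=0, c=4) to (i=1, c=-4): slope -8, span 1
hull edge (i=1, c=-4) to (i=2, c=-6): slope -2, span 1
hull edge (i=2, c=-6) to (i=8, c=-7): slope -1/6, span 6
Factored form: p(x) = -7 ⊗ (x ⊕ 1/6) ⊗ (x ⊕ 1/6) ⊗ (x ⊕ 1/6) ⊗ (x ⊕ 1/6) ⊗ (x ⊕ 1/6) ⊗ (x ⊕ 1/6) ⊗ (x ⊕ 2) ⊗ (x ⊕ 8)
Answer: roots = 1/6 (mult 6), 2 (mult 1), 8 (mult 1)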